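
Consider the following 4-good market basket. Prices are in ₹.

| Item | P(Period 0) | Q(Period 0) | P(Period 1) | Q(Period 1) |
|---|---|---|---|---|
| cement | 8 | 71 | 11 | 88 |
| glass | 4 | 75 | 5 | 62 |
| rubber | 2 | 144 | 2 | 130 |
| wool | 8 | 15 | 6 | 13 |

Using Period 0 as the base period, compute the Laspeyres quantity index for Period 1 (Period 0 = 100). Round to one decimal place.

103.1

Laspeyres quantity index uses base-period prices as weights.
ΣP(Period 0)·Q(Period 1) = 8×88 + 4×62 + 2×130 + 8×13 = 704 + 248 + 260 + 104 = 1316
ΣP(Period 0)·Q(Period 0) = 8×71 + 4×75 + 2×144 + 8×15 = 568 + 300 + 288 + 120 = 1276
Index = 1316 / 1276 × 100 = 103.1348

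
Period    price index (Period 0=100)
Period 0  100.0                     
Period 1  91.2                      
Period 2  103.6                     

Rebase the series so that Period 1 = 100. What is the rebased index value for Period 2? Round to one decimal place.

Rebased(Period 2) = 103.6 / 91.2 × 100 = 113.5965

113.6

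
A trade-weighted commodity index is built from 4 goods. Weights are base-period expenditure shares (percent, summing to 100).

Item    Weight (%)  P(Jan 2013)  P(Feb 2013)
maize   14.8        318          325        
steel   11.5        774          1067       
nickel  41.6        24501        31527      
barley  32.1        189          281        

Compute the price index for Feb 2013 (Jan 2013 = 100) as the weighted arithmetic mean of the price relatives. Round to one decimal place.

132.2

maize: 14.8 × (325/318) = 14.8 × 1.022013 = 15.1258
steel: 11.5 × (1067/774) = 11.5 × 1.378553 = 15.8534
nickel: 41.6 × (31527/24501) = 41.6 × 1.286764 = 53.5294
barley: 32.1 × (281/189) = 32.1 × 1.486772 = 47.7254
Index = Σ wᵢ·(p₁ᵢ/p₀ᵢ) = 15.1258 + 15.8534 + 53.5294 + 47.7254 = 132.2339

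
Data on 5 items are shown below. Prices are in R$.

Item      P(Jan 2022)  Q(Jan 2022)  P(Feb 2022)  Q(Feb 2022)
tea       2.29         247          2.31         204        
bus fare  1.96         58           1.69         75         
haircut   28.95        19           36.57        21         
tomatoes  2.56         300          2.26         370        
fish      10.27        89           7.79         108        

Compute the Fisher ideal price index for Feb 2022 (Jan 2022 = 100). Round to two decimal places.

Laspeyres component (base-period weights):
ΣP(Feb 2022)Q(Jan 2022) = 2.31×247 + 1.69×58 + 36.57×19 + 2.26×300 + 7.79×89 = 570.57 + 98.02 + 694.83 + 678 + 693.31 = 2734.73
ΣP(Jan 2022)Q(Jan 2022) = 2.29×247 + 1.96×58 + 28.95×19 + 2.56×300 + 10.27×89 = 565.63 + 113.68 + 550.05 + 768 + 914.03 = 2911.39
L = 2734.73 / 2911.39 × 100 = 93.9321
Paasche component (current-period weights):
ΣP(Feb 2022)Q(Feb 2022) = 2.31×204 + 1.69×75 + 36.57×21 + 2.26×370 + 7.79×108 = 471.24 + 126.75 + 767.97 + 836.2 + 841.32 = 3043.48
ΣP(Jan 2022)Q(Feb 2022) = 2.29×204 + 1.96×75 + 28.95×21 + 2.56×370 + 10.27×108 = 467.16 + 147 + 607.95 + 947.2 + 1109.16 = 3278.47
P = 3043.48 / 3278.47 × 100 = 92.8323
Fisher = √(L × P) = √(93.9321 × 92.8323) = 93.3806

93.38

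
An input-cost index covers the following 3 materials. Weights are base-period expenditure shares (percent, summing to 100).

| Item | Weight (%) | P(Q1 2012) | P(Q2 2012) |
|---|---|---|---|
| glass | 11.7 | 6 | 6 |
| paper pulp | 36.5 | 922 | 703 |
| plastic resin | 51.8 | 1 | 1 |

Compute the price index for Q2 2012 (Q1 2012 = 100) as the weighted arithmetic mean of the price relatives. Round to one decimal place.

91.3

glass: 11.7 × (6/6) = 11.7 × 1.000000 = 11.7000
paper pulp: 36.5 × (703/922) = 36.5 × 0.762473 = 27.8303
plastic resin: 51.8 × (1/1) = 51.8 × 1.000000 = 51.8000
Index = Σ wᵢ·(p₁ᵢ/p₀ᵢ) = 11.7000 + 27.8303 + 51.8000 = 91.3303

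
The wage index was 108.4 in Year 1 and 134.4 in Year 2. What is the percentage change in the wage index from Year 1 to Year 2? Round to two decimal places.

Change = (134.4 − 108.4) / 108.4 × 100
       = 26.0 / 108.4 × 100 = 23.9852%

23.99%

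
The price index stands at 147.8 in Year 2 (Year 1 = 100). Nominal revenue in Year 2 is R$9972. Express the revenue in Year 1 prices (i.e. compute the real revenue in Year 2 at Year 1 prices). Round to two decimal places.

6746.96

Real = Nominal ÷ (Index/100) = 9972 ÷ (147.8/100)
     = 9972 ÷ 1.478 = 6746.9553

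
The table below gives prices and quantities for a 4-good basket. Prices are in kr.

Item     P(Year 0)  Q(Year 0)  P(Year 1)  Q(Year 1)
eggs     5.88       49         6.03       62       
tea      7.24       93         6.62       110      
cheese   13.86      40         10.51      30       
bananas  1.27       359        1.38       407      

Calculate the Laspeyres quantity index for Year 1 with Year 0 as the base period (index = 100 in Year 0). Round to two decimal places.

Laspeyres quantity index uses base-period prices as weights.
ΣP(Year 0)·Q(Year 1) = 5.88×62 + 7.24×110 + 13.86×30 + 1.27×407 = 364.56 + 796.4 + 415.8 + 516.89 = 2093.65
ΣP(Year 0)·Q(Year 0) = 5.88×49 + 7.24×93 + 13.86×40 + 1.27×359 = 288.12 + 673.32 + 554.4 + 455.93 = 1971.77
Index = 2093.65 / 1971.77 × 100 = 106.1812

106.18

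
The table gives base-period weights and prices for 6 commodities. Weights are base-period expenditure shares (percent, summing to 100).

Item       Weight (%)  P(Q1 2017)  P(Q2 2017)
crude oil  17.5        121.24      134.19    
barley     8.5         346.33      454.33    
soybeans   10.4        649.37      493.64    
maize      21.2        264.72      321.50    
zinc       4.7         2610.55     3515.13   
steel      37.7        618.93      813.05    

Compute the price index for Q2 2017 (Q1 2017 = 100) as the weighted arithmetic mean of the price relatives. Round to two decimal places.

crude oil: 17.5 × (134.19/121.24) = 17.5 × 1.106813 = 19.3692
barley: 8.5 × (454.33/346.33) = 8.5 × 1.311841 = 11.1507
soybeans: 10.4 × (493.64/649.37) = 10.4 × 0.760183 = 7.9059
maize: 21.2 × (321.50/264.72) = 21.2 × 1.214491 = 25.7472
zinc: 4.7 × (3515.13/2610.55) = 4.7 × 1.346509 = 6.3286
steel: 37.7 × (813.05/618.93) = 37.7 × 1.313638 = 49.5242
Index = Σ wᵢ·(p₁ᵢ/p₀ᵢ) = 19.3692 + 11.1507 + 7.9059 + 25.7472 + 6.3286 + 49.5242 = 120.0257

120.03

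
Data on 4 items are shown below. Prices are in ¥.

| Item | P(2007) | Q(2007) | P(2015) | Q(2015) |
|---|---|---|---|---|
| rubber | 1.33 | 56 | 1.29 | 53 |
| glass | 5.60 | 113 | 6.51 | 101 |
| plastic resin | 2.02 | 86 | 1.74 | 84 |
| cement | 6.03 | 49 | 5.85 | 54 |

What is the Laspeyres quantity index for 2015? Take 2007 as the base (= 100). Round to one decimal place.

96.2

Laspeyres quantity index uses base-period prices as weights.
ΣP(2007)·Q(2015) = 1.33×53 + 5.60×101 + 2.02×84 + 6.03×54 = 70.49 + 565.6 + 169.68 + 325.62 = 1131.39
ΣP(2007)·Q(2007) = 1.33×56 + 5.60×113 + 2.02×86 + 6.03×49 = 74.48 + 632.8 + 173.72 + 295.47 = 1176.47
Index = 1131.39 / 1176.47 × 100 = 96.1682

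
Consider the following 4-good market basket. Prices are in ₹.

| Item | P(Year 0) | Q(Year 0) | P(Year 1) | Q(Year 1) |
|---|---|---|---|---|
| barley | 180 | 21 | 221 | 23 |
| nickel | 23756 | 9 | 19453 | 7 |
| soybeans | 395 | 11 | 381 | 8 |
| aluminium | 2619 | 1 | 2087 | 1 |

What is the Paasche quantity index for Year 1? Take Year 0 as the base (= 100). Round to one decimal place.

78.7

Paasche quantity index uses current-period prices as weights.
ΣP(Year 1)·Q(Year 1) = 221×23 + 19453×7 + 381×8 + 2087×1 = 5083 + 136171 + 3048 + 2087 = 146389
ΣP(Year 1)·Q(Year 0) = 221×21 + 19453×9 + 381×11 + 2087×1 = 4641 + 175077 + 4191 + 2087 = 185996
Index = 146389 / 185996 × 100 = 78.7055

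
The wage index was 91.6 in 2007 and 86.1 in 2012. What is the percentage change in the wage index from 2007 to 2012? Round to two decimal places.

Change = (86.1 − 91.6) / 91.6 × 100
       = -5.5 / 91.6 × 100 = -6.0044%

-6.00%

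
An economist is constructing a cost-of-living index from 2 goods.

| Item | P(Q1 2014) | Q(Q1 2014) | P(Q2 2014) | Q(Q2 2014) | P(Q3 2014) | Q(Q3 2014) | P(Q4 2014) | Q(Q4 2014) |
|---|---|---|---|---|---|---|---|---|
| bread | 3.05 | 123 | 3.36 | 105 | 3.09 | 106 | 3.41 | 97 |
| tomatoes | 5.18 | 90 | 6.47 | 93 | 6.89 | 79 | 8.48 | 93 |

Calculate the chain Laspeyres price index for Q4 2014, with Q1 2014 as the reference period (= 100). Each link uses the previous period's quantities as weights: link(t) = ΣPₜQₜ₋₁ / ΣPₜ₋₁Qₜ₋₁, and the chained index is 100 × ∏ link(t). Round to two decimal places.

141.55

Link Q1 2014→Q2 2014:
ΣP(Q2 2014)Q(Q1 2014) = 3.36×123 + 6.47×90 = 413.28 + 582.3 = 995.58
ΣP(Q1 2014)Q(Q1 2014) = 3.05×123 + 5.18×90 = 375.15 + 466.2 = 841.35
link = 995.58/841.35 = 1.183313
Link Q2 2014→Q3 2014:
ΣP(Q3 2014)Q(Q2 2014) = 3.09×105 + 6.89×93 = 324.45 + 640.77 = 965.22
ΣP(Q2 2014)Q(Q2 2014) = 3.36×105 + 6.47×93 = 352.8 + 601.71 = 954.51
link = 965.22/954.51 = 1.011220
Link Q3 2014→Q4 2014:
ΣP(Q4 2014)Q(Q3 2014) = 3.41×106 + 8.48×79 = 361.46 + 669.92 = 1031.38
ΣP(Q3 2014)Q(Q3 2014) = 3.09×106 + 6.89×79 = 327.54 + 544.31 = 871.85
link = 1031.38/871.85 = 1.182979
Chained index = 100 × 1.183313 × 1.011220 × 1.182979 = 141.5540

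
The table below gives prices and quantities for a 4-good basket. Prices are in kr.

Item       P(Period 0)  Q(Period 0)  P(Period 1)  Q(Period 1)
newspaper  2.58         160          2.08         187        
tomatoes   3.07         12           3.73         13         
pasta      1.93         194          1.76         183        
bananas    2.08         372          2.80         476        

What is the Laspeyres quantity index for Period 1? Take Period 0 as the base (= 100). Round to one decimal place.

Laspeyres quantity index uses base-period prices as weights.
ΣP(Period 0)·Q(Period 1) = 2.58×187 + 3.07×13 + 1.93×183 + 2.08×476 = 482.46 + 39.91 + 353.19 + 990.08 = 1865.64
ΣP(Period 0)·Q(Period 0) = 2.58×160 + 3.07×12 + 1.93×194 + 2.08×372 = 412.8 + 36.84 + 374.42 + 773.76 = 1597.82
Index = 1865.64 / 1597.82 × 100 = 116.7616

116.8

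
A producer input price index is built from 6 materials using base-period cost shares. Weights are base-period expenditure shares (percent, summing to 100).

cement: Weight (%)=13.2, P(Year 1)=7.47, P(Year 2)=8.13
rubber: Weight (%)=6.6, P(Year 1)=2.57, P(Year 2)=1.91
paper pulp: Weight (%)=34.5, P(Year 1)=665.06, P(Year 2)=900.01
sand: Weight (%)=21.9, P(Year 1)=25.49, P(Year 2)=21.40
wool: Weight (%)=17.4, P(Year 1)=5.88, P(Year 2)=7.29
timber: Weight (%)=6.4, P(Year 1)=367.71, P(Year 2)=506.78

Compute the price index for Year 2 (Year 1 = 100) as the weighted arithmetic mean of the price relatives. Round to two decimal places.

cement: 13.2 × (8.13/7.47) = 13.2 × 1.088353 = 14.3663
rubber: 6.6 × (1.91/2.57) = 6.6 × 0.743191 = 4.9051
paper pulp: 34.5 × (900.01/665.06) = 34.5 × 1.353276 = 46.6880
sand: 21.9 × (21.40/25.49) = 21.9 × 0.839545 = 18.3860
wool: 17.4 × (7.29/5.88) = 17.4 × 1.239796 = 21.5724
timber: 6.4 × (506.78/367.71) = 6.4 × 1.378206 = 8.8205
Index = Σ wᵢ·(p₁ᵢ/p₀ᵢ) = 14.3663 + 4.9051 + 46.6880 + 18.3860 + 21.5724 + 8.8205 = 114.7384

114.74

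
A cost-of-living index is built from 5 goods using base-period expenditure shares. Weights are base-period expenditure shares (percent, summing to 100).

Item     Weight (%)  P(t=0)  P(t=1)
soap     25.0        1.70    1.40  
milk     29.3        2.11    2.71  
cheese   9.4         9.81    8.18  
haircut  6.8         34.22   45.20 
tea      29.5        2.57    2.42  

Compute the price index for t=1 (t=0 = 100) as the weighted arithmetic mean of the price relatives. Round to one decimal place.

soap: 25.0 × (1.40/1.70) = 25.0 × 0.823529 = 20.5882
milk: 29.3 × (2.71/2.11) = 29.3 × 1.284360 = 37.6318
cheese: 9.4 × (8.18/9.81) = 9.4 × 0.833843 = 7.8381
haircut: 6.8 × (45.20/34.22) = 6.8 × 1.320865 = 8.9819
tea: 29.5 × (2.42/2.57) = 29.5 × 0.941634 = 27.7782
Index = Σ wᵢ·(p₁ᵢ/p₀ᵢ) = 20.5882 + 37.6318 + 7.8381 + 8.9819 + 27.7782 = 102.8182

102.8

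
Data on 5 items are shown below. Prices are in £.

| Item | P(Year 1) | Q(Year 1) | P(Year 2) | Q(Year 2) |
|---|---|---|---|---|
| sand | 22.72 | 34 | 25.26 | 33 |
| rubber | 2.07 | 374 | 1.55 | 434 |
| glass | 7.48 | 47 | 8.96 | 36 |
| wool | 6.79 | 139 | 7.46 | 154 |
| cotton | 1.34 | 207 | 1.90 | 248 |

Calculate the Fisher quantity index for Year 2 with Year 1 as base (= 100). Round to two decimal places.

Laspeyres component (base-period weights):
ΣP(Year 1)Q(Year 2) = 22.72×33 + 2.07×434 + 7.48×36 + 6.79×154 + 1.34×248 = 749.76 + 898.38 + 269.28 + 1045.66 + 332.32 = 3295.4
ΣP(Year 1)Q(Year 1) = 22.72×34 + 2.07×374 + 7.48×47 + 6.79×139 + 1.34×207 = 772.48 + 774.18 + 351.56 + 943.81 + 277.38 = 3119.41
L = 3295.4 / 3119.41 × 100 = 105.6418
Paasche component (current-period weights):
ΣP(Year 2)Q(Year 2) = 25.26×33 + 1.55×434 + 8.96×36 + 7.46×154 + 1.90×248 = 833.58 + 672.7 + 322.56 + 1148.84 + 471.2 = 3448.88
ΣP(Year 2)Q(Year 1) = 25.26×34 + 1.55×374 + 8.96×47 + 7.46×139 + 1.90×207 = 858.84 + 579.7 + 421.12 + 1036.94 + 393.3 = 3289.9
P = 3448.88 / 3289.9 × 100 = 104.8324
Fisher = √(L × P) = √(105.6418 × 104.8324) = 105.2363

105.24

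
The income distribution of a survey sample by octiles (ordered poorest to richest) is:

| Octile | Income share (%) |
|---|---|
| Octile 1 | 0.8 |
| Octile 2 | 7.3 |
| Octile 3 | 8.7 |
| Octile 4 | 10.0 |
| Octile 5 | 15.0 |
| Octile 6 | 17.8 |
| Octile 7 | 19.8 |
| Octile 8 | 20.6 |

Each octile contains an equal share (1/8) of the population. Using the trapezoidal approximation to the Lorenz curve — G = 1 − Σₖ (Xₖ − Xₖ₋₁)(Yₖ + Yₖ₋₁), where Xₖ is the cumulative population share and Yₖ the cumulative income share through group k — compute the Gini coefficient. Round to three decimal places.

0.292

Cumulative income shares Yₖ: 0.0080, 0.0810, 0.1680, 0.2680, 0.4180, 0.5960, 0.7940, 1.0000
Σ (Xₖ−Xₖ₋₁)(Yₖ+Yₖ₋₁) = (1/8)(0.0080+0.0000) + (1/8)(0.0810+0.0080) + (1/8)(0.1680+0.0810) + (1/8)(0.2680+0.1680) + (1/8)(0.4180+0.2680) + (1/8)(0.5960+0.4180) + (1/8)(0.7940+0.5960) + (1/8)(1.0000+0.7940)
  = 0.0010 + 0.0111 + 0.0311 + 0.0545 + 0.0858 + 0.1268 + 0.1738 + 0.2243 = 0.7083
G = 1 − 0.7083 = 0.2917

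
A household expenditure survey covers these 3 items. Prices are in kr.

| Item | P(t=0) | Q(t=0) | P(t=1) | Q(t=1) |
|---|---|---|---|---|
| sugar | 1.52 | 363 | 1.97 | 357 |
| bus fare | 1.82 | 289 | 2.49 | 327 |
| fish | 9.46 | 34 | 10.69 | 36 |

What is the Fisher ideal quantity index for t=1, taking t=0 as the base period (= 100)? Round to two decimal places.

Laspeyres component (base-period weights):
ΣP(t=0)Q(t=1) = 1.52×357 + 1.82×327 + 9.46×36 = 542.64 + 595.14 + 340.56 = 1478.34
ΣP(t=0)Q(t=0) = 1.52×363 + 1.82×289 + 9.46×34 = 551.76 + 525.98 + 321.64 = 1399.38
L = 1478.34 / 1399.38 × 100 = 105.6425
Paasche component (current-period weights):
ΣP(t=1)Q(t=1) = 1.97×357 + 2.49×327 + 10.69×36 = 703.29 + 814.23 + 384.84 = 1902.36
ΣP(t=1)Q(t=0) = 1.97×363 + 2.49×289 + 10.69×34 = 715.11 + 719.61 + 363.46 = 1798.18
P = 1902.36 / 1798.18 × 100 = 105.7936
Fisher = √(L × P) = √(105.6425 × 105.7936) = 105.7180

105.72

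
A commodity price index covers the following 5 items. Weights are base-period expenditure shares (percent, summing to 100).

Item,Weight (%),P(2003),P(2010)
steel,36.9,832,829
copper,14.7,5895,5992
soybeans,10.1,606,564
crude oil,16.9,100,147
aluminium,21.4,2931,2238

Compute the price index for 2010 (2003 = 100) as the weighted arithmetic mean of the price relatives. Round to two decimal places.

102.29

steel: 36.9 × (829/832) = 36.9 × 0.996394 = 36.7669
copper: 14.7 × (5992/5895) = 14.7 × 1.016455 = 14.9419
soybeans: 10.1 × (564/606) = 10.1 × 0.930693 = 9.4000
crude oil: 16.9 × (147/100) = 16.9 × 1.470000 = 24.8430
aluminium: 21.4 × (2238/2931) = 21.4 × 0.763562 = 16.3402
Index = Σ wᵢ·(p₁ᵢ/p₀ᵢ) = 36.7669 + 14.9419 + 9.4000 + 24.8430 + 16.3402 = 102.2921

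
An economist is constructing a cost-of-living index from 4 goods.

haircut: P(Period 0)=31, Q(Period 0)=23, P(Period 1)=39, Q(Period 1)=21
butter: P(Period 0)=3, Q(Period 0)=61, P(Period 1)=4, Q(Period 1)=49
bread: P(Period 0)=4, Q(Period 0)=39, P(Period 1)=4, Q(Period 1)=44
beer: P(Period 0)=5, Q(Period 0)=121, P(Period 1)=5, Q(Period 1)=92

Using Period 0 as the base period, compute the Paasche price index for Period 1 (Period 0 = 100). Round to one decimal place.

Paasche price index uses current-period quantities as weights.
ΣP(Period 1)·Q(Period 1) = 39×21 + 4×49 + 4×44 + 5×92 = 819 + 196 + 176 + 460 = 1651
ΣP(Period 0)·Q(Period 1) = 31×21 + 3×49 + 4×44 + 5×92 = 651 + 147 + 176 + 460 = 1434
Index = 1651 / 1434 × 100 = 115.1325

115.1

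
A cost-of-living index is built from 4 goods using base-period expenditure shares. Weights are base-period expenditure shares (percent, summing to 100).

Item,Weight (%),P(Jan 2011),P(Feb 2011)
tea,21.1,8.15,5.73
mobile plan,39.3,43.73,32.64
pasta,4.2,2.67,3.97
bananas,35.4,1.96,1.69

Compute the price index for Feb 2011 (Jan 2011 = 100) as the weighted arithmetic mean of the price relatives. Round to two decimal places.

tea: 21.1 × (5.73/8.15) = 21.1 × 0.703067 = 14.8347
mobile plan: 39.3 × (32.64/43.73) = 39.3 × 0.746398 = 29.3335
pasta: 4.2 × (3.97/2.67) = 4.2 × 1.486891 = 6.2449
bananas: 35.4 × (1.69/1.96) = 35.4 × 0.862245 = 30.5235
Index = Σ wᵢ·(p₁ᵢ/p₀ᵢ) = 14.8347 + 29.3335 + 6.2449 + 30.5235 = 80.9366

80.94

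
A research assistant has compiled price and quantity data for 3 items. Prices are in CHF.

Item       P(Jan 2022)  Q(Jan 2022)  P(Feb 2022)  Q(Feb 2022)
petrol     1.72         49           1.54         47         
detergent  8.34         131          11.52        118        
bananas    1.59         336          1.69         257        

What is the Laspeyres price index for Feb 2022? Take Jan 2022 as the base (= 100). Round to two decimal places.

125.79

Laspeyres price index uses base-period quantities as weights.
ΣP(Feb 2022)·Q(Jan 2022) = 1.54×49 + 11.52×131 + 1.69×336 = 75.46 + 1509.12 + 567.84 = 2152.42
ΣP(Jan 2022)·Q(Jan 2022) = 1.72×49 + 8.34×131 + 1.59×336 = 84.28 + 1092.54 + 534.24 = 1711.06
Index = 2152.42 / 1711.06 × 100 = 125.7945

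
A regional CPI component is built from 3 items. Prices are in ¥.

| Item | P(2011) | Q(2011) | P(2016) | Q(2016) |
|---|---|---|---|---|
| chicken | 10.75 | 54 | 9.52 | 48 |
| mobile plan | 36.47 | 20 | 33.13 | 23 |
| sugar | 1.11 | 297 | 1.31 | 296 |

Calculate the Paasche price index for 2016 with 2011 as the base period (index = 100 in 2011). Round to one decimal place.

95.4

Paasche price index uses current-period quantities as weights.
ΣP(2016)·Q(2016) = 9.52×48 + 33.13×23 + 1.31×296 = 456.96 + 761.99 + 387.76 = 1606.71
ΣP(2011)·Q(2016) = 10.75×48 + 36.47×23 + 1.11×296 = 516 + 838.81 + 328.56 = 1683.37
Index = 1606.71 / 1683.37 × 100 = 95.4460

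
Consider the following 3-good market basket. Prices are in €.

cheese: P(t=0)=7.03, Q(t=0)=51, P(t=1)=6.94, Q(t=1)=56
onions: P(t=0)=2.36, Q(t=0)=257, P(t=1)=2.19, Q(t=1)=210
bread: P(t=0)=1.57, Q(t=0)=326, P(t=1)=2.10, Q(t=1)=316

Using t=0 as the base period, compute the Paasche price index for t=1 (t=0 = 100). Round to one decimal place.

Paasche price index uses current-period quantities as weights.
ΣP(t=1)·Q(t=1) = 6.94×56 + 2.19×210 + 2.10×316 = 388.64 + 459.9 + 663.6 = 1512.14
ΣP(t=0)·Q(t=1) = 7.03×56 + 2.36×210 + 1.57×316 = 393.68 + 495.6 + 496.12 = 1385.4
Index = 1512.14 / 1385.4 × 100 = 109.1483

109.1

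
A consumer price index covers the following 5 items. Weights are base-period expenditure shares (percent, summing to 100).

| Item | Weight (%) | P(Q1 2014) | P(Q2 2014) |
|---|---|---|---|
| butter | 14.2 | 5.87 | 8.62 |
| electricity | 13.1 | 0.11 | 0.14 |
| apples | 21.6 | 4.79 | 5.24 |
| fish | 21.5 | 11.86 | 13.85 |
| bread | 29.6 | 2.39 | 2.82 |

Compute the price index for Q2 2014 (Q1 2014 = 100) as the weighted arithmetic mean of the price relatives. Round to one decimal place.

butter: 14.2 × (8.62/5.87) = 14.2 × 1.468484 = 20.8525
electricity: 13.1 × (0.14/0.11) = 13.1 × 1.272727 = 16.6727
apples: 21.6 × (5.24/4.79) = 21.6 × 1.093946 = 23.6292
fish: 21.5 × (13.85/11.86) = 21.5 × 1.167791 = 25.1075
bread: 29.6 × (2.82/2.39) = 29.6 × 1.179916 = 34.9255
Index = Σ wᵢ·(p₁ᵢ/p₀ᵢ) = 20.8525 + 16.6727 + 23.6292 + 25.1075 + 34.9255 = 121.1875

121.2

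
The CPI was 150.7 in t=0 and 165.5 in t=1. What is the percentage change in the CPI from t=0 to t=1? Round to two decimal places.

9.82%

Change = (165.5 − 150.7) / 150.7 × 100
       = 14.8 / 150.7 × 100 = 9.8208%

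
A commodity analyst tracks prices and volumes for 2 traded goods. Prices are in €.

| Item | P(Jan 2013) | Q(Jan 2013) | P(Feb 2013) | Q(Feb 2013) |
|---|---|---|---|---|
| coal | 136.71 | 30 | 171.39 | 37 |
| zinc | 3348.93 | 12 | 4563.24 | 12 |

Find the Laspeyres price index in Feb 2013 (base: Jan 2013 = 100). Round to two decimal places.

135.25

Laspeyres price index uses base-period quantities as weights.
ΣP(Feb 2013)·Q(Jan 2013) = 171.39×30 + 4563.24×12 = 5141.7 + 54758.88 = 59900.58
ΣP(Jan 2013)·Q(Jan 2013) = 136.71×30 + 3348.93×12 = 4101.3 + 40187.16 = 44288.46
Index = 59900.58 / 44288.46 × 100 = 135.2510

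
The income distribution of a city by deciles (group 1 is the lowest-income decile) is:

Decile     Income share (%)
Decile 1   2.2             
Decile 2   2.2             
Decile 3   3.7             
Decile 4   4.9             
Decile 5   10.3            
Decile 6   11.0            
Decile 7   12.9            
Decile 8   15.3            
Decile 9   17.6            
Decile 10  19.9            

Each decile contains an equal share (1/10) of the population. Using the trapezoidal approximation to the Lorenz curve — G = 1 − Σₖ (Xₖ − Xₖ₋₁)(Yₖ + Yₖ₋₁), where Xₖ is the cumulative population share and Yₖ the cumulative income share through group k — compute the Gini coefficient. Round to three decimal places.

0.350

Cumulative income shares Yₖ: 0.0220, 0.0440, 0.0810, 0.1300, 0.2330, 0.3430, 0.4720, 0.6250, 0.8010, 1.0000
Σ (Xₖ−Xₖ₋₁)(Yₖ+Yₖ₋₁) = (1/10)(0.0220+0.0000) + (1/10)(0.0440+0.0220) + (1/10)(0.0810+0.0440) + (1/10)(0.1300+0.0810) + (1/10)(0.2330+0.1300) + (1/10)(0.3430+0.2330) + (1/10)(0.4720+0.3430) + (1/10)(0.6250+0.4720) + (1/10)(0.8010+0.6250) + (1/10)(1.0000+0.8010)
  = 0.0022 + 0.0066 + 0.0125 + 0.0211 + 0.0363 + 0.0576 + 0.0815 + 0.1097 + 0.1426 + 0.1801 = 0.6502
G = 1 − 0.6502 = 0.3498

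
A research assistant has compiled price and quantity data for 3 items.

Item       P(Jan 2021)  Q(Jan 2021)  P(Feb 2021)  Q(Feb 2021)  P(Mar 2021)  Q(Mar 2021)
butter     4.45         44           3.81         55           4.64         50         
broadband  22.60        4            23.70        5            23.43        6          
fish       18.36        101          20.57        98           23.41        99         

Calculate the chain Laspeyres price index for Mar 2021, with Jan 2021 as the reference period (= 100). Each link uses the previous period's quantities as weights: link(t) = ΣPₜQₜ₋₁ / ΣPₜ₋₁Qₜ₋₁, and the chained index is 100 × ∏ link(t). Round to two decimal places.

124.36

Link Jan 2021→Feb 2021:
ΣP(Feb 2021)Q(Jan 2021) = 3.81×44 + 23.70×4 + 20.57×101 = 167.64 + 94.8 + 2077.57 = 2340.01
ΣP(Jan 2021)Q(Jan 2021) = 4.45×44 + 22.60×4 + 18.36×101 = 195.8 + 90.4 + 1854.36 = 2140.56
link = 2340.01/2140.56 = 1.093177
Link Feb 2021→Mar 2021:
ΣP(Mar 2021)Q(Feb 2021) = 4.64×55 + 23.43×5 + 23.41×98 = 255.2 + 117.15 + 2294.18 = 2666.53
ΣP(Feb 2021)Q(Feb 2021) = 3.81×55 + 23.70×5 + 20.57×98 = 209.55 + 118.5 + 2015.86 = 2343.91
link = 2666.53/2343.91 = 1.137642
Chained index = 100 × 1.093177 × 1.137642 = 124.3643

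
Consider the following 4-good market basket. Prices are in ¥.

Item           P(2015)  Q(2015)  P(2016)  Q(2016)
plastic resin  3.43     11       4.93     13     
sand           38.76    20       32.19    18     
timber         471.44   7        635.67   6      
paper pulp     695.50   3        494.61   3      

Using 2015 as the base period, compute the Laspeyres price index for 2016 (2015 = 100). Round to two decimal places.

106.97

Laspeyres price index uses base-period quantities as weights.
ΣP(2016)·Q(2015) = 4.93×11 + 32.19×20 + 635.67×7 + 494.61×3 = 54.23 + 643.8 + 4449.69 + 1483.83 = 6631.55
ΣP(2015)·Q(2015) = 3.43×11 + 38.76×20 + 471.44×7 + 695.50×3 = 37.73 + 775.2 + 3300.08 + 2086.5 = 6199.51
Index = 6631.55 / 6199.51 × 100 = 106.9689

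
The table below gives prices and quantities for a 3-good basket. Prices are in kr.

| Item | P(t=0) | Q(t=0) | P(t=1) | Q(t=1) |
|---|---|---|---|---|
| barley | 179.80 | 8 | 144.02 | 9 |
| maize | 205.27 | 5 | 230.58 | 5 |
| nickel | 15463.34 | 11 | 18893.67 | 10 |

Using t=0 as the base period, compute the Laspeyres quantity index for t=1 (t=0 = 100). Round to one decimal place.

Laspeyres quantity index uses base-period prices as weights.
ΣP(t=0)·Q(t=1) = 179.80×9 + 205.27×5 + 15463.34×10 = 1618.2 + 1026.35 + 154633.4 = 157277.95
ΣP(t=0)·Q(t=0) = 179.80×8 + 205.27×5 + 15463.34×11 = 1438.4 + 1026.35 + 170096.74 = 172561.49
Index = 157277.95 / 172561.49 × 100 = 91.1431

91.1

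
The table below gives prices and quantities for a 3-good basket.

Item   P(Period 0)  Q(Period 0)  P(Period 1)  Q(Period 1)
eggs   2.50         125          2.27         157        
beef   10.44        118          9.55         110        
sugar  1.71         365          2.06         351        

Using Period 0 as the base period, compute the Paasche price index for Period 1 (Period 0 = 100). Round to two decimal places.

Paasche price index uses current-period quantities as weights.
ΣP(Period 1)·Q(Period 1) = 2.27×157 + 9.55×110 + 2.06×351 = 356.39 + 1050.5 + 723.06 = 2129.95
ΣP(Period 0)·Q(Period 1) = 2.50×157 + 10.44×110 + 1.71×351 = 392.5 + 1148.4 + 600.21 = 2141.11
Index = 2129.95 / 2141.11 × 100 = 99.4788

99.48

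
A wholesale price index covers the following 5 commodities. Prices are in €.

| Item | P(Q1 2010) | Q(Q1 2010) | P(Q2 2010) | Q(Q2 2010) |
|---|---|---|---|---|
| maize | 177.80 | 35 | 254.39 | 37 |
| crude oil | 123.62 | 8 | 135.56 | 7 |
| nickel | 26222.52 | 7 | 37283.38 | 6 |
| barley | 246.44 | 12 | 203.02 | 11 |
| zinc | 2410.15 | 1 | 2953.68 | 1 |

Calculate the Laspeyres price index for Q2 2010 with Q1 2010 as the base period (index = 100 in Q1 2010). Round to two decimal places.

140.90

Laspeyres price index uses base-period quantities as weights.
ΣP(Q2 2010)·Q(Q1 2010) = 254.39×35 + 135.56×8 + 37283.38×7 + 203.02×12 + 2953.68×1 = 8903.65 + 1084.48 + 260983.66 + 2436.24 + 2953.68 = 276361.71
ΣP(Q1 2010)·Q(Q1 2010) = 177.80×35 + 123.62×8 + 26222.52×7 + 246.44×12 + 2410.15×1 = 6223 + 988.96 + 183557.64 + 2957.28 + 2410.15 = 196137.03
Index = 276361.71 / 196137.03 × 100 = 140.9024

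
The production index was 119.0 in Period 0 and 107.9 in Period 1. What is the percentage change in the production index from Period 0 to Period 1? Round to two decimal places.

-9.33%

Change = (107.9 − 119.0) / 119.0 × 100
       = -11.1 / 119.0 × 100 = -9.3277%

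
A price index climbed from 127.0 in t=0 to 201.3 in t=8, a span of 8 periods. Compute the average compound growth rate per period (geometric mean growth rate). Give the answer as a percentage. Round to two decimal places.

Growth factor = (201.3/127.0)^(1/8) = (1.585039)^(1/8) = 1.059266
Growth rate = 1.059266 − 1 = 0.059266 = 5.9266%

5.93%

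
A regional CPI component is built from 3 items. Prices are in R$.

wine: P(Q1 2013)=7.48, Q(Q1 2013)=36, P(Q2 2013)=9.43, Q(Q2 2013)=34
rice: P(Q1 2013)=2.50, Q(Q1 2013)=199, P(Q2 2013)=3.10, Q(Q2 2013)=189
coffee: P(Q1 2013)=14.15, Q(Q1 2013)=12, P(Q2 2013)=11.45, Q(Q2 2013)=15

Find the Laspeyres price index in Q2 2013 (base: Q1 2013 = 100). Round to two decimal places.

116.78

Laspeyres price index uses base-period quantities as weights.
ΣP(Q2 2013)·Q(Q1 2013) = 9.43×36 + 3.10×199 + 11.45×12 = 339.48 + 616.9 + 137.4 = 1093.78
ΣP(Q1 2013)·Q(Q1 2013) = 7.48×36 + 2.50×199 + 14.15×12 = 269.28 + 497.5 + 169.8 = 936.58
Index = 1093.78 / 936.58 × 100 = 116.7845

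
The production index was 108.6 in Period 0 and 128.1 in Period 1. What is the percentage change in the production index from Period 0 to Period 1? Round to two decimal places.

17.96%

Change = (128.1 − 108.6) / 108.6 × 100
       = 19.5 / 108.6 × 100 = 17.9558%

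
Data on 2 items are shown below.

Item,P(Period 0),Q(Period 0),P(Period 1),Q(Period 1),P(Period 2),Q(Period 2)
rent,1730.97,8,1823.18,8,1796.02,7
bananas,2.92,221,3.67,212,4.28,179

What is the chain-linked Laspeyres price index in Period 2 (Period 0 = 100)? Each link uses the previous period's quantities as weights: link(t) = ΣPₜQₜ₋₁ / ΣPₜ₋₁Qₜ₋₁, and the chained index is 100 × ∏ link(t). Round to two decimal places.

105.63

Link Period 0→Period 1:
ΣP(Period 1)Q(Period 0) = 1823.18×8 + 3.67×221 = 14585.44 + 811.07 = 15396.51
ΣP(Period 0)Q(Period 0) = 1730.97×8 + 2.92×221 = 13847.76 + 645.32 = 14493.08
link = 15396.51/14493.08 = 1.062335
Link Period 1→Period 2:
ΣP(Period 2)Q(Period 1) = 1796.02×8 + 4.28×212 = 14368.16 + 907.36 = 15275.52
ΣP(Period 1)Q(Period 1) = 1823.18×8 + 3.67×212 = 14585.44 + 778.04 = 15363.48
link = 15275.52/15363.48 = 0.994275
Chained index = 100 × 1.062335 × 0.994275 = 105.6253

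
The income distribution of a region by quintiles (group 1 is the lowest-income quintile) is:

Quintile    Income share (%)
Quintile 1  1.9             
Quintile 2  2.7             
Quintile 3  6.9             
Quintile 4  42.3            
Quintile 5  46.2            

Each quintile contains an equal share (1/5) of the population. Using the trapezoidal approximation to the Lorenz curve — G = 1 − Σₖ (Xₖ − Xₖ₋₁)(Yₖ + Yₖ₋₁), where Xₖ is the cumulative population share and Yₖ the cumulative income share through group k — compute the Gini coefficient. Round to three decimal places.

Cumulative income shares Yₖ: 0.0190, 0.0460, 0.1150, 0.5380, 1.0000
Σ (Xₖ−Xₖ₋₁)(Yₖ+Yₖ₋₁) = (1/5)(0.0190+0.0000) + (1/5)(0.0460+0.0190) + (1/5)(0.1150+0.0460) + (1/5)(0.5380+0.1150) + (1/5)(1.0000+0.5380)
  = 0.0038 + 0.0130 + 0.0322 + 0.1306 + 0.3076 = 0.4872
G = 1 − 0.4872 = 0.5128

0.513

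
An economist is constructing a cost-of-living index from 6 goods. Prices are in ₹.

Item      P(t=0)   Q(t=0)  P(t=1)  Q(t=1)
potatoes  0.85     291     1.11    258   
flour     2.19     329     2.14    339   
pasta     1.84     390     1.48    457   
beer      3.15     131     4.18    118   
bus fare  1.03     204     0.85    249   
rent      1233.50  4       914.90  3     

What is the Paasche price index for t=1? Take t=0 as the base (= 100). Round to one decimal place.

83.8

Paasche price index uses current-period quantities as weights.
ΣP(t=1)·Q(t=1) = 1.11×258 + 2.14×339 + 1.48×457 + 4.18×118 + 0.85×249 + 914.90×3 = 286.38 + 725.46 + 676.36 + 493.24 + 211.65 + 2744.7 = 5137.79
ΣP(t=0)·Q(t=1) = 0.85×258 + 2.19×339 + 1.84×457 + 3.15×118 + 1.03×249 + 1233.50×3 = 219.3 + 742.41 + 840.88 + 371.7 + 256.47 + 3700.5 = 6131.26
Index = 5137.79 / 6131.26 × 100 = 83.7966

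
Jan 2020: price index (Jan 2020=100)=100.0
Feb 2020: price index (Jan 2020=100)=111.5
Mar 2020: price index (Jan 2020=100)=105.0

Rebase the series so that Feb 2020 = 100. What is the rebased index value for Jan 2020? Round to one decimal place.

89.7

Rebased(Jan 2020) = 100.0 / 111.5 × 100 = 89.6861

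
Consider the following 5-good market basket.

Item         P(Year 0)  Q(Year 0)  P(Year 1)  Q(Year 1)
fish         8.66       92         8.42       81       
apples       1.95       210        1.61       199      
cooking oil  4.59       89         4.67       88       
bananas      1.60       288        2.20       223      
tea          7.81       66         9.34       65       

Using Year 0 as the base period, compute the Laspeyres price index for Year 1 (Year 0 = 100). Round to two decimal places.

107.23

Laspeyres price index uses base-period quantities as weights.
ΣP(Year 1)·Q(Year 0) = 8.42×92 + 1.61×210 + 4.67×89 + 2.20×288 + 9.34×66 = 774.64 + 338.1 + 415.63 + 633.6 + 616.44 = 2778.41
ΣP(Year 0)·Q(Year 0) = 8.66×92 + 1.95×210 + 4.59×89 + 1.60×288 + 7.81×66 = 796.72 + 409.5 + 408.51 + 460.8 + 515.46 = 2590.99
Index = 2778.41 / 2590.99 × 100 = 107.2335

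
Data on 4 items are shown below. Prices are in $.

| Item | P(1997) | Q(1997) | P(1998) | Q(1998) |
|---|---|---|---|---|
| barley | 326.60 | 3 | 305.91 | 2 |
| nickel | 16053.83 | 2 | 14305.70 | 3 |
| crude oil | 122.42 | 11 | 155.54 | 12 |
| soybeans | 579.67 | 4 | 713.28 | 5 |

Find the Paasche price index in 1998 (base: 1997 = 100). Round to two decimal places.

92.06

Paasche price index uses current-period quantities as weights.
ΣP(1998)·Q(1998) = 305.91×2 + 14305.70×3 + 155.54×12 + 713.28×5 = 611.82 + 42917.1 + 1866.48 + 3566.4 = 48961.8
ΣP(1997)·Q(1998) = 326.60×2 + 16053.83×3 + 122.42×12 + 579.67×5 = 653.2 + 48161.49 + 1469.04 + 2898.35 = 53182.08
Index = 48961.8 / 53182.08 × 100 = 92.0645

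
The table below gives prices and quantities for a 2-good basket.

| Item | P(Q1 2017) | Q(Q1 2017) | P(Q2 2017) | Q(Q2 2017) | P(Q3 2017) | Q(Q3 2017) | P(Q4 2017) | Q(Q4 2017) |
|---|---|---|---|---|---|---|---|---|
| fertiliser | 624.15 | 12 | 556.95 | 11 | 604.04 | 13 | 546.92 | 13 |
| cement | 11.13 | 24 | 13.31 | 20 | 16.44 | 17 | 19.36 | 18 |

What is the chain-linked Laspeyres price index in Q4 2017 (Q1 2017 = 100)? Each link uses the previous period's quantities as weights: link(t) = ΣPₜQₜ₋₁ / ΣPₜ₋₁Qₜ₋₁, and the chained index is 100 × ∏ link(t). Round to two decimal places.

90.09

Link Q1 2017→Q2 2017:
ΣP(Q2 2017)Q(Q1 2017) = 556.95×12 + 13.31×24 = 6683.4 + 319.44 = 7002.84
ΣP(Q1 2017)Q(Q1 2017) = 624.15×12 + 11.13×24 = 7489.8 + 267.12 = 7756.92
link = 7002.84/7756.92 = 0.902786
Link Q2 2017→Q3 2017:
ΣP(Q3 2017)Q(Q2 2017) = 604.04×11 + 16.44×20 = 6644.44 + 328.8 = 6973.24
ΣP(Q2 2017)Q(Q2 2017) = 556.95×11 + 13.31×20 = 6126.45 + 266.2 = 6392.65
link = 6973.24/6392.65 = 1.090821
Link Q3 2017→Q4 2017:
ΣP(Q4 2017)Q(Q3 2017) = 546.92×13 + 19.36×17 = 7109.96 + 329.12 = 7439.08
ΣP(Q3 2017)Q(Q3 2017) = 604.04×13 + 16.44×17 = 7852.52 + 279.48 = 8132
link = 7439.08/8132 = 0.914791
Chained index = 100 × 0.902786 × 1.090821 × 0.914791 = 90.0866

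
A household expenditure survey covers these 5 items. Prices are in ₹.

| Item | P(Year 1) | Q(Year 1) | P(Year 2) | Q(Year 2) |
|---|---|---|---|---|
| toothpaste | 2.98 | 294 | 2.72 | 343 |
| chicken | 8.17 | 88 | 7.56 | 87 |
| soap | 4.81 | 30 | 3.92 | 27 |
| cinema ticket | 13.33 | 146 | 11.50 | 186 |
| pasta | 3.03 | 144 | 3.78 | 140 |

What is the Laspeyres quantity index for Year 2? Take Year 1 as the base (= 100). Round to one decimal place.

115.6

Laspeyres quantity index uses base-period prices as weights.
ΣP(Year 1)·Q(Year 2) = 2.98×343 + 8.17×87 + 4.81×27 + 13.33×186 + 3.03×140 = 1022.14 + 710.79 + 129.87 + 2479.38 + 424.2 = 4766.38
ΣP(Year 1)·Q(Year 1) = 2.98×294 + 8.17×88 + 4.81×30 + 13.33×146 + 3.03×144 = 876.12 + 718.96 + 144.3 + 1946.18 + 436.32 = 4121.88
Index = 4766.38 / 4121.88 × 100 = 115.6361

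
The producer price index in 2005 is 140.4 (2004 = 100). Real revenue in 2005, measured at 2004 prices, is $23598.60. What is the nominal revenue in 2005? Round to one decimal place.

Nominal = Real × (Index/100) = 23598.60 × (140.4/100)
        = 23598.60 × 1.404 = 33132.4344

33132.4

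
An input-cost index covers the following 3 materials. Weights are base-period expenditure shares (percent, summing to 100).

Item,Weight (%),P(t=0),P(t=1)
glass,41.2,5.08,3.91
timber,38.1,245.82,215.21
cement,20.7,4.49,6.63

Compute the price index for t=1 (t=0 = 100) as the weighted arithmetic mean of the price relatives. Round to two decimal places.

95.63

glass: 41.2 × (3.91/5.08) = 41.2 × 0.769685 = 31.7110
timber: 38.1 × (215.21/245.82) = 38.1 × 0.875478 = 33.3557
cement: 20.7 × (6.63/4.49) = 20.7 × 1.476615 = 30.5659
Index = Σ wᵢ·(p₁ᵢ/p₀ᵢ) = 31.7110 + 33.3557 + 30.5659 = 95.6327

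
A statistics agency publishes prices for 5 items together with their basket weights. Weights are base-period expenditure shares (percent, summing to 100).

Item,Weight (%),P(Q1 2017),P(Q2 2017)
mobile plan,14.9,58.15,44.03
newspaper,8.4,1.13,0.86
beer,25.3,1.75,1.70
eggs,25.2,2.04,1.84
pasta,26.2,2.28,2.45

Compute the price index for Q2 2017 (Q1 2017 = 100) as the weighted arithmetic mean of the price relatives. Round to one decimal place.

93.1

mobile plan: 14.9 × (44.03/58.15) = 14.9 × 0.757180 = 11.2820
newspaper: 8.4 × (0.86/1.13) = 8.4 × 0.761062 = 6.3929
beer: 25.3 × (1.70/1.75) = 25.3 × 0.971429 = 24.5771
eggs: 25.2 × (1.84/2.04) = 25.2 × 0.901961 = 22.7294
pasta: 26.2 × (2.45/2.28) = 26.2 × 1.074561 = 28.1535
Index = Σ wᵢ·(p₁ᵢ/p₀ᵢ) = 11.2820 + 6.3929 + 24.5771 + 22.7294 + 28.1535 = 93.1350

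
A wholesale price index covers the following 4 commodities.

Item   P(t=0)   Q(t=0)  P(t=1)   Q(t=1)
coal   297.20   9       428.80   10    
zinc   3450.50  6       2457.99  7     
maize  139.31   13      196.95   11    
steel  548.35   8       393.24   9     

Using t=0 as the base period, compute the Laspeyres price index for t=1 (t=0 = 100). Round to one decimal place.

82.2

Laspeyres price index uses base-period quantities as weights.
ΣP(t=1)·Q(t=0) = 428.80×9 + 2457.99×6 + 196.95×13 + 393.24×8 = 3859.2 + 14747.94 + 2560.35 + 3145.92 = 24313.41
ΣP(t=0)·Q(t=0) = 297.20×9 + 3450.50×6 + 139.31×13 + 548.35×8 = 2674.8 + 20703 + 1811.03 + 4386.8 = 29575.63
Index = 24313.41 / 29575.63 × 100 = 82.2076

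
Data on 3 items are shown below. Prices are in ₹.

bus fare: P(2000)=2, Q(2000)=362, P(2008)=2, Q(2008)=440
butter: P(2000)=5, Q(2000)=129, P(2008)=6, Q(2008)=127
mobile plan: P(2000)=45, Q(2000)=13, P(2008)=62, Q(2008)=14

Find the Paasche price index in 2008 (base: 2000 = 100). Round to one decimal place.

Paasche price index uses current-period quantities as weights.
ΣP(2008)·Q(2008) = 2×440 + 6×127 + 62×14 = 880 + 762 + 868 = 2510
ΣP(2000)·Q(2008) = 2×440 + 5×127 + 45×14 = 880 + 635 + 630 = 2145
Index = 2510 / 2145 × 100 = 117.0163

117.0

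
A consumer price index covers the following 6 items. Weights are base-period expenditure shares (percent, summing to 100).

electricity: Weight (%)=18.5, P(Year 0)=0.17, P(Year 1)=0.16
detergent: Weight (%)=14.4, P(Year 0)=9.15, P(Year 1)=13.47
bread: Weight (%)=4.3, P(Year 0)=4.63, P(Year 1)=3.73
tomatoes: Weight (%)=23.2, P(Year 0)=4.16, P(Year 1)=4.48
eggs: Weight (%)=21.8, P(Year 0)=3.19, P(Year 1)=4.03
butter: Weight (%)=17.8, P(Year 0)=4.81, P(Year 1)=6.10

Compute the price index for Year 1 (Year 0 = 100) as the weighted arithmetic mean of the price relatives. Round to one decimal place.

electricity: 18.5 × (0.16/0.17) = 18.5 × 0.941176 = 17.4118
detergent: 14.4 × (13.47/9.15) = 14.4 × 1.472131 = 21.1987
bread: 4.3 × (3.73/4.63) = 4.3 × 0.805616 = 3.4641
tomatoes: 23.2 × (4.48/4.16) = 23.2 × 1.076923 = 24.9846
eggs: 21.8 × (4.03/3.19) = 21.8 × 1.263323 = 27.5404
butter: 17.8 × (6.10/4.81) = 17.8 × 1.268191 = 22.5738
Index = Σ wᵢ·(p₁ᵢ/p₀ᵢ) = 17.4118 + 21.1987 + 3.4641 + 24.9846 + 27.5404 + 22.5738 = 117.1735

117.2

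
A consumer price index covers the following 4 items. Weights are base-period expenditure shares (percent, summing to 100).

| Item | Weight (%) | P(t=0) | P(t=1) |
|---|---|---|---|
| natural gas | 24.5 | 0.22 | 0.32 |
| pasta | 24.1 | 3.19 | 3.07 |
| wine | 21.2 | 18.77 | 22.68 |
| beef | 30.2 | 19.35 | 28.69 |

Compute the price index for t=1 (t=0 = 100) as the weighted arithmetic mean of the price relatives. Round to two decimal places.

natural gas: 24.5 × (0.32/0.22) = 24.5 × 1.454545 = 35.6364
pasta: 24.1 × (3.07/3.19) = 24.1 × 0.962382 = 23.1934
wine: 21.2 × (22.68/18.77) = 21.2 × 1.208311 = 25.6162
beef: 30.2 × (28.69/19.35) = 30.2 × 1.482687 = 44.7772
Index = Σ wᵢ·(p₁ᵢ/p₀ᵢ) = 35.6364 + 23.1934 + 25.6162 + 44.7772 = 129.2231

129.22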